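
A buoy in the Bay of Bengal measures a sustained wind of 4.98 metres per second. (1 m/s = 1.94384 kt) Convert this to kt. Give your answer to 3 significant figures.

1 m/s = 1.94384 kt, so 4.98 × 1.94384 = 9.68 kt.

9.68 kt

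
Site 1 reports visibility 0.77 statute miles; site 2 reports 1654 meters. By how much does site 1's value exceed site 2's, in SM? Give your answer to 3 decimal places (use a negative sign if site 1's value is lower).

site 2: 1654 m = 1.02775 SM.
Difference: 0.77000 − 1.02775 = -0.258 SM.

-0.258 SM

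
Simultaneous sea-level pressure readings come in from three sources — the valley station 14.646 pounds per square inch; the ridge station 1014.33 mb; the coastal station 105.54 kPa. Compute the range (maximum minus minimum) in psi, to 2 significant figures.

0.66 psi

the ridge station: 1014.33 mb = 14.7116 psi.
the coastal station: 105.54 kPa = 15.3073 psi.
Spread: 15.3073 − 14.6460 = 0.66 psi.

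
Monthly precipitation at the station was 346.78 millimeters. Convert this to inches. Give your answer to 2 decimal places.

13.65 in

1 mm = 0.0393701 in, so 346.78 × 0.0393701 = 13.65 in.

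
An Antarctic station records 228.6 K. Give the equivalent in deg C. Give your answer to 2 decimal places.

-44.55 °C

°C = 228.6 − 273.15 = -44.55 °C.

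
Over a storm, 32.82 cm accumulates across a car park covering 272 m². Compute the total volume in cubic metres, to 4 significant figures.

89.27 cubic metres

Depth: 32.82 cm × 10 = 328.2 mm.
1 mm over 1 m² is 1 L, so volume = 328.2 × 272 = 89270.4 L = 89.27 m³.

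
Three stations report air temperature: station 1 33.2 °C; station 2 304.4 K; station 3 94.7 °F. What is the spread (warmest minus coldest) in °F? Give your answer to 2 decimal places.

6.45 °F

station 2: 304.4 K = 31.250 °C.
station 3: 94.7 °F = 34.833 °C.
Spread: 34.833 − 31.250 = 3.583 °C = 6.45 °F.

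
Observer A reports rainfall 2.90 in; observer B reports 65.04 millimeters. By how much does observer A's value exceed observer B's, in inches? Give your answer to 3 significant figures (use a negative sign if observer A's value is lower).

observer B: 65.04 mm = 2.56063 in.
Difference: 2.90000 − 2.56063 = 0.339 in.

0.339 in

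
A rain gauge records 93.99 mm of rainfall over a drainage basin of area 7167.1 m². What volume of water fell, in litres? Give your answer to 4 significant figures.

1 mm over 1 m² is 1 L, so volume = 93.99 × 7167.1 = 673635.73 L ≈ 673600 L.

673600 litres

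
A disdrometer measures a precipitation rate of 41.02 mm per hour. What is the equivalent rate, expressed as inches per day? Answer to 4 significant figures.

38.76 in/day

41.02 mm/hour × 0.0393701 in/mm × 24 hour/day = 38.76 in/day.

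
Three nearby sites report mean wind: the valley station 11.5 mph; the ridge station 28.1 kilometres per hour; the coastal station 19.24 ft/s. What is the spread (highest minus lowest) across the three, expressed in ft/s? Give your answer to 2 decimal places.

the valley station: 11.5 mph = 16.8667 ft/s.
the ridge station: 28.1 km/h = 25.6088 ft/s.
Spread: 25.6088 − 16.8667 = 8.74 ft/s.

8.74 ft/s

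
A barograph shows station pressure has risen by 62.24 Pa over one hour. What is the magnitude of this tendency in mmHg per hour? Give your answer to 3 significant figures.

62.24 Pa / 1 h × 0.00750062 mmHg/Pa = 0.467 mmHg/h.

0.467 mmHg per hour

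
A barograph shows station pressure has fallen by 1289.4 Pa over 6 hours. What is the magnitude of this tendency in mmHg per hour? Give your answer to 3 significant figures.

1.61 mmHg per hour

1289.4 Pa / 6 h × 0.00750062 mmHg/Pa = 1.61 mmHg/h.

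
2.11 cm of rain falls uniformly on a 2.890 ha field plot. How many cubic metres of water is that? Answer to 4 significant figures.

609.8 cubic metres

Depth: 2.11 cm × 10 = 21.1 mm.
Area: 2.890 ha = 28900 m².
1 mm over 1 m² is 1 L, so volume = 21.1 × 28900 = 609790 L = 609.8 m³.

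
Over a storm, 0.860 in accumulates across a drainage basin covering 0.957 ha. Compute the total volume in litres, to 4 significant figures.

209000 litres

Depth: 0.860 in × 25.4 = 21.844 mm.
Area: 0.957 ha = 9570 m².
1 mm over 1 m² is 1 L, so volume = 21.844 × 9570 = 209047.08 L ≈ 209000 L.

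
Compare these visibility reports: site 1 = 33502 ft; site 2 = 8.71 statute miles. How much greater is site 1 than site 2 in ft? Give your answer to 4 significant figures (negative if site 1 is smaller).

site 2: 8.71 SM = 45988.80 ft.
Difference: 33502.00 − 45988.80 = -12490 ft.

-12490 ft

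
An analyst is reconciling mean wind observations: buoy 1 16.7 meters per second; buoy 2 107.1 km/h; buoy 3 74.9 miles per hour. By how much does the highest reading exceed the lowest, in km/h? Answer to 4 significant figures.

buoy 1: 16.7 m/s = 60.1200 km/h.
buoy 3: 74.9 mph = 120.5399 km/h.
Spread: 120.5399 − 60.1200 = 60.42 km/h.

60.42 km/h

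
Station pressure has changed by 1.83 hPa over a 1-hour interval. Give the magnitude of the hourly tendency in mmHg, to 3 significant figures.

1.83 hPa / 1 h × 0.750062 mmHg/hPa = 1.37 mmHg/h.

1.37 mmHg per hour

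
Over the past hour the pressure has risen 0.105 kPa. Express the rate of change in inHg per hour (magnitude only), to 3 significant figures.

0.0310 inHg per hour

0.105 kPa / 1 h × 0.2953 inHg/kPa = 0.0310 inHg/h.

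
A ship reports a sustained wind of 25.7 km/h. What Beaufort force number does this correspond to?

Beaufort force 4

25.7 km/h = 7.1 m/s, which is Beaufort 4 (moderate breeze, 5.5–7.9 m/s).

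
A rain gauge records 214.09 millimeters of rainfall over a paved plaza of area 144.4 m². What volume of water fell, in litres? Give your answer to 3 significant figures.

1 mm over 1 m² is 1 L, so volume = 214.09 × 144.4 = 30914.596 L ≈ 30900 L.

30900 litres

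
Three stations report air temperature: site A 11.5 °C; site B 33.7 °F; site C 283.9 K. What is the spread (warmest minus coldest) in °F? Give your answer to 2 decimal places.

19.00 °F

site B: 33.7 °F = 0.944 °C.
site C: 283.9 K = 10.750 °C.
Spread: 11.500 − 0.944 = 10.556 °C = 19.00 °F.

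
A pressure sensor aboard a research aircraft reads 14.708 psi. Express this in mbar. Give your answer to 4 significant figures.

1 psi = 68.9476 mb, so 14.708 × 68.9476 = 1014 mb.

1014 mb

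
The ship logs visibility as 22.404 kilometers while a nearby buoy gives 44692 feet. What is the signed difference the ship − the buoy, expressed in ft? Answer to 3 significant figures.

the ship: 22.404 km = 73503.94 ft.
Difference: 73503.94 − 44692.00 = 28800 ft.

28800 ft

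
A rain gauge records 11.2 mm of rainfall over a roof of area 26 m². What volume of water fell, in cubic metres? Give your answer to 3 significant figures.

1 mm over 1 m² is 1 L, so volume = 11.2 × 26 = 291.2 L = 0.291 m³.

0.291 cubic metres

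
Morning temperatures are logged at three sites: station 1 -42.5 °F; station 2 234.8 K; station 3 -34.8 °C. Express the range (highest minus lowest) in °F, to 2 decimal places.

11.86 °F

station 1: -42.5 °F = -41.389 °C.
station 2: 234.8 K = -38.350 °C.
Spread: (-34.800) − (-41.389) = 6.589 °C = 11.86 °F.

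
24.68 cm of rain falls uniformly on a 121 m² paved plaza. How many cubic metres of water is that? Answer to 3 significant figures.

29.9 cubic metres

Depth: 24.68 cm × 10 = 246.8 mm.
1 mm over 1 m² is 1 L, so volume = 246.8 × 121 = 29862.8 L = 29.9 m³.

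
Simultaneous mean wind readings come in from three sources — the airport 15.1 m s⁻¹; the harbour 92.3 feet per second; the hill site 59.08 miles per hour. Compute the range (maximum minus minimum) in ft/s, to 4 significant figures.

42.76 ft/s

the airport: 15.1 m/s = 49.5407 ft/s.
the hill site: 59.08 mph = 86.6507 ft/s.
Spread: 92.3000 − 49.5407 = 42.76 ft/s.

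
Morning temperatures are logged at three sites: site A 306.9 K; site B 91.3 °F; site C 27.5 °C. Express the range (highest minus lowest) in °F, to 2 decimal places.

site A: 306.9 K = 33.750 °C.
site B: 91.3 °F = 32.944 °C.
Spread: 33.750 − 27.500 = 6.250 °C = 11.25 °F.

11.25 °F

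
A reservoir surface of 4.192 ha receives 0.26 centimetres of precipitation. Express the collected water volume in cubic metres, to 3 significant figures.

Depth: 0.26 cm × 10 = 2.6 mm.
Area: 4.192 ha = 41920 m².
1 mm over 1 m² is 1 L, so volume = 2.6 × 41920 = 108992 L = 109 m³.

109 cubic metres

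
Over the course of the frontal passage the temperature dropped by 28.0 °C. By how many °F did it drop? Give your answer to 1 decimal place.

A change of 1 °C equals a change of 1.8 °F: Δ°F = 28.0 × 1.8 = 50.4 °F.

50.4 °F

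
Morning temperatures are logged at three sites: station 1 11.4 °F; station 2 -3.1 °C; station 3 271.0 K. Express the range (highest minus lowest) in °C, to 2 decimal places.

station 1: 11.4 °F = -11.444 °C.
station 3: 271.0 K = -2.150 °C.
Spread: (-2.150) − (-11.444) = 9.294 °C.

9.29 °C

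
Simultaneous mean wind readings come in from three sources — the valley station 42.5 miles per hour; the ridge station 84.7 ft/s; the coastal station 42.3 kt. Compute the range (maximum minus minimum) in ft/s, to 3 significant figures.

22.4 ft/s

the valley station: 42.5 mph = 62.333 ft/s.
the coastal station: 42.3 kt = 71.394 ft/s.
Spread: 84.700 − 62.333 = 22.4 ft/s.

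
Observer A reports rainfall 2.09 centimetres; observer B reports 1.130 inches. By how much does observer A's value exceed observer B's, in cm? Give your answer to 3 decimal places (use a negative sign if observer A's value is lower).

observer B: 1.130 in = 2.87020 cm.
Difference: 2.09000 − 2.87020 = -0.780 cm.

-0.780 cm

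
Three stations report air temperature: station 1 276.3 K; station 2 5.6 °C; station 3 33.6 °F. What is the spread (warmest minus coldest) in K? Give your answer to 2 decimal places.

station 1: 276.3 K = 3.150 °C.
station 3: 33.6 °F = 0.889 °C.
Spread: 5.600 − 0.889 = 4.711 °C.

4.71 K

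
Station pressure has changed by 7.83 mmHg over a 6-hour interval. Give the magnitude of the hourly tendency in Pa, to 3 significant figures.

7.83 mmHg / 6 h × 133.322 Pa/mmHg = 174 Pa/h.

174 Pa per hour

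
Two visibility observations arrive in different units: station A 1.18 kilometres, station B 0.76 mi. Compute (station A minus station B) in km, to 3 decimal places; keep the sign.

station B: 0.76 SM = 1.22310 km.
Difference: 1.18000 − 1.22310 = -0.043 km.

-0.043 km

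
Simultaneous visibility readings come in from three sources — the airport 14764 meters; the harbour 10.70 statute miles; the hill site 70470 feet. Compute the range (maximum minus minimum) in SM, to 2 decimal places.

4.17 SM

the airport: 14764 m = 9.1739 SM.
the hill site: 70470 ft = 13.3466 SM.
Spread: 13.3466 − 9.1739 = 4.17 SM.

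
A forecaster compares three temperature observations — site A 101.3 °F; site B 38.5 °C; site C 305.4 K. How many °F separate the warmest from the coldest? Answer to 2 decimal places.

site A: 101.3 °F = 38.500 °C.
site C: 305.4 K = 32.250 °C.
Spread: 38.500 − 32.250 = 6.250 °C = 11.25 °F.

11.25 °F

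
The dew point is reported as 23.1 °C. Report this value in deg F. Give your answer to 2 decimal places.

°F = °C × 9/5 + 32 = 23.1 × 1.8 + 32 = 73.58 °F.

73.58 °F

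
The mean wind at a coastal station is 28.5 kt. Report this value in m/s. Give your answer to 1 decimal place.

1 kt = 0.514444 m/s, so 28.5 × 0.514444 = 14.7 m/s.

14.7 m/s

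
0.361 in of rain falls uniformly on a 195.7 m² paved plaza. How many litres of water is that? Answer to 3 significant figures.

Depth: 0.361 in × 25.4 = 9.1694 mm.
1 mm over 1 m² is 1 L, so volume = 9.1694 × 195.7 = 1794.4516 L ≈ 1790 L.

1790 litres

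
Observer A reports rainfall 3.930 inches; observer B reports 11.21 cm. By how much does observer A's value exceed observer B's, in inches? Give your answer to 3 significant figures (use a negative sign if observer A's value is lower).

-0.483 in

observer B: 11.21 cm = 4.41339 in.
Difference: 3.93000 − 4.41339 = -0.483 in.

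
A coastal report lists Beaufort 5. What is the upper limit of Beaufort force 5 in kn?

Beaufort 5 (fresh breeze) spans 17–21 knots.

21 kt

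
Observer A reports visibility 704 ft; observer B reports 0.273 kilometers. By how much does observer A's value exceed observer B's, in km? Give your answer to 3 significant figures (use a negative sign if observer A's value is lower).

-0.0584 km

observer A: 704 ft = 0.214579 km.
Difference: 0.214579 − 0.273000 = -0.0584 km.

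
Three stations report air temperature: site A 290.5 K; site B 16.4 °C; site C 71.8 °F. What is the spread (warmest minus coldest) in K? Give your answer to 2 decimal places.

site A: 290.5 K = 17.350 °C.
site C: 71.8 °F = 22.111 °C.
Spread: 22.111 − 16.400 = 5.711 °C.

5.71 K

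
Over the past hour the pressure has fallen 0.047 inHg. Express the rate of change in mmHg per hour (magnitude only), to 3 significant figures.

0.047 inHg / 1 h × 25.4 mmHg/inHg = 1.19 mmHg/h.

1.19 mmHg per hour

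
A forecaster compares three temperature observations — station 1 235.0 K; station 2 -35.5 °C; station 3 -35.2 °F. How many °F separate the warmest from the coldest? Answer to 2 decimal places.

station 1: 235.0 K = -38.150 °C.
station 3: -35.2 °F = -37.333 °C.
Spread: (-35.500) − (-38.150) = 2.650 °C = 4.77 °F.

4.77 °F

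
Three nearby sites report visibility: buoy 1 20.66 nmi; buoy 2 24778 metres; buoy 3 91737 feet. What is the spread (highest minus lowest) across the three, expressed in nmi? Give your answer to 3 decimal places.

buoy 2: 24778 m = 13.37905 nmi.
buoy 3: 91737 ft = 15.09797 nmi.
Spread: 20.66000 − 13.37905 = 7.281 nmi.

7.281 nmi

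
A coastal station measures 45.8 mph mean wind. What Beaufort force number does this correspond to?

45.8 mph = 20.5 m/s, which is Beaufort 8 (gale, 17.2–20.7 m/s).

Beaufort force 8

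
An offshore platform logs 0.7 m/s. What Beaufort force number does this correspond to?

0.7 m/s lies in the Beaufort 1 band (light air, 0.3–1.5 m/s).

Beaufort force 1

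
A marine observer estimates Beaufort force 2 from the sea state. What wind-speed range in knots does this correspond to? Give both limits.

4 to 6 kt

Beaufort 2 (light breeze) spans 4–6 knots.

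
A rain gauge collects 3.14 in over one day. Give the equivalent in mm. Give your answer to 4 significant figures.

79.76 mm

1 in = 25.4 mm, so 3.14 × 25.4 = 79.76 mm.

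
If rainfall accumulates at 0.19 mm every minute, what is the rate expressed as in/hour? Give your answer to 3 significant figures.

0.19 mm/minute × 0.0393701 in/mm × 60 minute/hour = 0.449 in/hour.

0.449 in/hour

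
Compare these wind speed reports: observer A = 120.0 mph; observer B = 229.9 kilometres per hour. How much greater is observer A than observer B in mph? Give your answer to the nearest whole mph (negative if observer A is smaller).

-23 mph

observer B: 229.9 km/h = 142.85 mph.
Difference: 120.00 − 142.85 = -23 mph.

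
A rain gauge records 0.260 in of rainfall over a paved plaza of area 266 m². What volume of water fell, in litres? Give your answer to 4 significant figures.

Depth: 0.260 in × 25.4 = 6.604 mm.
1 mm over 1 m² is 1 L, so volume = 6.604 × 266 = 1756.664 L ≈ 1757 L.

1757 litres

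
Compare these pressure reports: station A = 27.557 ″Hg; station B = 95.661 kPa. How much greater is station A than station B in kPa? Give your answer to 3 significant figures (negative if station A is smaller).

-2.34 kPa

station A: 27.557 inHg = 93.3187 kPa.
Difference: 93.3187 − 95.6610 = -2.34 kPa.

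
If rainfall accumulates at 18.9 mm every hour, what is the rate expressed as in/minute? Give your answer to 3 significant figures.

18.9 mm/hour × 0.0393701 in/mm × 0.0166667 hour/minute = 0.0124 in/minute.

0.0124 in/minute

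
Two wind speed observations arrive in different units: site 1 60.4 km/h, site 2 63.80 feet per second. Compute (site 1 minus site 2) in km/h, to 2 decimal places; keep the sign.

site 2: 63.80 ft/s = 70.0065 km/h.
Difference: 60.4000 − 70.0065 = -9.61 km/h.

-9.61 km/h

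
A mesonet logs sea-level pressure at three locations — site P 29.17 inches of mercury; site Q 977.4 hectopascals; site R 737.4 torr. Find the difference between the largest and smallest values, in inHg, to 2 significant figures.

site Q: 977.4 hPa = 28.8626 inHg.
site R: 737.4 mmHg = 29.0315 inHg.
Spread: 29.1700 − 28.8626 = 0.31 inHg.

0.31 inHg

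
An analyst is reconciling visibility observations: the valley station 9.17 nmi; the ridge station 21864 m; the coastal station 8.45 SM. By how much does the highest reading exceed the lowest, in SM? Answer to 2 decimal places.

5.14 SM

the valley station: 9.17 nmi = 10.5526 SM.
the ridge station: 21864 m = 13.5857 SM.
Spread: 13.5857 − 8.4500 = 5.14 SM.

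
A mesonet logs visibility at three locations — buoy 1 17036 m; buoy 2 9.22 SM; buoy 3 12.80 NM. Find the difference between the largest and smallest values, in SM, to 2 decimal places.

5.51 SM

buoy 1: 17036 m = 10.5857 SM.
buoy 3: 12.80 nmi = 14.7300 SM.
Spread: 14.7300 − 9.2200 = 5.51 SM.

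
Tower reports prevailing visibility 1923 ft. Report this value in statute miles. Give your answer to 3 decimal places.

0.364 SM

1 ft = 0.000189394 SM, so 1923 × 0.000189394 = 0.364 SM.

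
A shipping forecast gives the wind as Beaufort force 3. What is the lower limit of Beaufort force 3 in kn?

Beaufort 3 (gentle breeze) spans 7–10 knots.

7 kt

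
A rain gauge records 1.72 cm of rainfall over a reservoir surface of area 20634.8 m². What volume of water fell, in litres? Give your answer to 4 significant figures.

354900 litres

Depth: 1.72 cm × 10 = 17.2 mm.
1 mm over 1 m² is 1 L, so volume = 17.2 × 20634.8 = 354918.56 L ≈ 354900 L.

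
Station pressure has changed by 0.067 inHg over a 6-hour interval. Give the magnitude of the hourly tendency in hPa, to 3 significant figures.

0.378 hPa per hour

0.067 inHg / 6 h × 33.8639 hPa/inHg = 0.378 hPa/h.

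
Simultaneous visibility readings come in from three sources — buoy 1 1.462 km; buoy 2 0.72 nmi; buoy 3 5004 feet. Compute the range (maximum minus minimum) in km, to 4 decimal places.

buoy 2: 0.72 nmi = 1.333440 km.
buoy 3: 5004 ft = 1.525219 km.
Spread: 1.525219 − 1.333440 = 0.1918 km.

0.1918 km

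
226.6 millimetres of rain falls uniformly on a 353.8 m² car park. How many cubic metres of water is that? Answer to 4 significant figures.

80.17 cubic metres

1 mm over 1 m² is 1 L, so volume = 226.6 × 353.8 = 80171.08 L = 80.17 m³.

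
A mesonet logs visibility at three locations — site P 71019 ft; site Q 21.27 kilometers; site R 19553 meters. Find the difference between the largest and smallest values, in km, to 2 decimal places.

2.09 km

site P: 71019 ft = 21.6466 km.
site R: 19553 m = 19.5530 km.
Spread: 21.6466 − 19.5530 = 2.09 km.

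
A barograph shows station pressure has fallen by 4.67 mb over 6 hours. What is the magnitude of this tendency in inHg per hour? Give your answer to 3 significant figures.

0.0230 inHg per hour

4.67 mb / 6 h × 0.02953 inHg/mb = 0.0230 inHg/h.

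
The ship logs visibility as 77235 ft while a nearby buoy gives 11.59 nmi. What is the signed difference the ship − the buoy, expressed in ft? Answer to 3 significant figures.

6810 ft

the buoy: 11.59 nmi = 70422.18 ft.
Difference: 77235.00 − 70422.18 = 6810 ft.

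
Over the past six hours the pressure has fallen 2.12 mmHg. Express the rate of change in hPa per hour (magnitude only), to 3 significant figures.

0.471 hPa per hour

2.12 mmHg / 6 h × 1.33322 hPa/mmHg = 0.471 hPa/h.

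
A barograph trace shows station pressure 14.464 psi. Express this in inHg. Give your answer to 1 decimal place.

29.4 inHg

1 psi = 2.03602 inHg, so 14.464 × 2.03602 = 29.4 inHg.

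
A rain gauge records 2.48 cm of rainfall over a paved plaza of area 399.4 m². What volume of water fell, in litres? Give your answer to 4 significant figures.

9905 litres

Depth: 2.48 cm × 10 = 24.8 mm.
1 mm over 1 m² is 1 L, so volume = 24.8 × 399.4 = 9905.12 L ≈ 9905 L.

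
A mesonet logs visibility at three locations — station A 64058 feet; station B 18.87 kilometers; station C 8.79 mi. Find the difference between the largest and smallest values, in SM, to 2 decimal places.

3.34 SM

station A: 64058 ft = 12.1322 SM.
station B: 18.87 km = 11.7253 SM.
Spread: 12.1322 − 8.7900 = 3.34 SM.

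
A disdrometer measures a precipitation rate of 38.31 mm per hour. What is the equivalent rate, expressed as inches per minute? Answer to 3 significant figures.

38.31 mm/hour × 0.0393701 in/mm × 0.0166667 hour/minute = 0.0251 in/minute.

0.0251 in/minute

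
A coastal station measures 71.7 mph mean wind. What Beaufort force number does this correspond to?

Beaufort force 11

71.7 mph = 32.1 m/s, which is Beaufort 11 (violent storm, 28.5–32.6 m/s).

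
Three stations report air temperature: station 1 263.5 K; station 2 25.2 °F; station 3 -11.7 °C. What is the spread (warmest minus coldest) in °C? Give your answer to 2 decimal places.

station 1: 263.5 K = -9.650 °C.
station 2: 25.2 °F = -3.778 °C.
Spread: (-3.778) − (-11.700) = 7.922 °C.

7.92 °C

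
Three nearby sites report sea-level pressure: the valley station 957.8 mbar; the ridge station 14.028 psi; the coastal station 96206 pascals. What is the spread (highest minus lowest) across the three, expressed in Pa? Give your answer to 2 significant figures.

940 Pa

the valley station: 957.8 mb = 95780.00 Pa.
the ridge station: 14.028 psi = 96719.66 Pa.
Spread: 96719.66 − 95780.00 = 940 Pa.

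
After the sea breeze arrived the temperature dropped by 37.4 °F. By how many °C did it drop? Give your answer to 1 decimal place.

A change of 1 °C equals a change of 1.8 °F: Δ°C = 37.4 × 0.5556 = 20.8 °C.

20.8 °C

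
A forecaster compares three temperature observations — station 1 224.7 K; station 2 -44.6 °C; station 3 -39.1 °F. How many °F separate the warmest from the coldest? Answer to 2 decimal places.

16.11 °F

station 1: 224.7 K = -48.450 °C.
station 3: -39.1 °F = -39.500 °C.
Spread: (-39.500) − (-48.450) = 8.950 °C = 16.11 °F.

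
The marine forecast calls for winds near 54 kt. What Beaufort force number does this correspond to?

Beaufort force 10

54 kt lies in the Beaufort 10 band (storm, 48–55 kt).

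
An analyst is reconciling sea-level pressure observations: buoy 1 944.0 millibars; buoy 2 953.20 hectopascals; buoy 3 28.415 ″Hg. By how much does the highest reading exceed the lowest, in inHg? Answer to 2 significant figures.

buoy 1: 944.0 mb = 27.8763 inHg.
buoy 2: 953.20 hPa = 28.1480 inHg.
Spread: 28.4150 − 27.8763 = 0.54 inHg.

0.54 inHg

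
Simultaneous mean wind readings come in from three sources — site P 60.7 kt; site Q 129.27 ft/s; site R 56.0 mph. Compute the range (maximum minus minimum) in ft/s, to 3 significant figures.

47.1 ft/s

site P: 60.7 kt = 102.450 ft/s.
site R: 56.0 mph = 82.133 ft/s.
Spread: 129.270 − 82.133 = 47.1 ft/s.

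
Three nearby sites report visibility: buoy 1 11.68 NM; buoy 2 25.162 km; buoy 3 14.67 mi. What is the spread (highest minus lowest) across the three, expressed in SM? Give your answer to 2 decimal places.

buoy 1: 11.68 nmi = 13.4411 SM.
buoy 2: 25.162 km = 15.6349 SM.
Spread: 15.6349 − 13.4411 = 2.19 SM.

2.19 SM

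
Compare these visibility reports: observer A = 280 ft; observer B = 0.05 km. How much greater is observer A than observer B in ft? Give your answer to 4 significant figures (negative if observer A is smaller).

116.0 ft

observer B: 0.05 km = 164.042 ft.
Difference: 280.000 − 164.042 = 116.0 ft.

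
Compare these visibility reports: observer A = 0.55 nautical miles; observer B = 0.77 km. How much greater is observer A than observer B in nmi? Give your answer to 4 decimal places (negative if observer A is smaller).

observer B: 0.77 km = 0.415767 nmi.
Difference: 0.550000 − 0.415767 = 0.1342 nmi.

0.1342 nmi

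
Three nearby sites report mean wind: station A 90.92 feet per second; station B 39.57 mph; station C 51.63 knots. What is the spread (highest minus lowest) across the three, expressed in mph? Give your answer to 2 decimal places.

station A: 90.92 ft/s = 61.9909 mph.
station C: 51.63 kt = 59.4147 mph.
Spread: 61.9909 − 39.5700 = 22.42 mph.

22.42 mph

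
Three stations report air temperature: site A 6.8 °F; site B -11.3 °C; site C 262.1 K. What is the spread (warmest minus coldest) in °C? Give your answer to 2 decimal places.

2.95 °C

site A: 6.8 °F = -14.000 °C.
site C: 262.1 K = -11.050 °C.
Spread: (-11.050) − (-14.000) = 2.950 °C.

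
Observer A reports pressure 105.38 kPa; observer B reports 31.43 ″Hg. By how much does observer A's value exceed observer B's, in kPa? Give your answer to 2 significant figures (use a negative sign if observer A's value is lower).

observer B: 31.43 inHg = 106.434 kPa.
Difference: 105.380 − 106.434 = -1.1 kPa.

-1.1 kPa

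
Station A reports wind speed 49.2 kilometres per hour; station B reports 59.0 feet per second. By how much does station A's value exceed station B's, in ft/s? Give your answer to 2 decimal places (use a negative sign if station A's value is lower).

station A: 49.2 km/h = 44.8381 ft/s.
Difference: 44.8381 − 59.0000 = -14.16 ft/s.

-14.16 ft/s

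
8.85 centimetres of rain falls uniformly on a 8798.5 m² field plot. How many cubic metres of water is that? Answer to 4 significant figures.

778.7 cubic metres

Depth: 8.85 cm × 10 = 88.5 mm.
1 mm over 1 m² is 1 L, so volume = 88.5 × 8798.5 = 778667.25 L = 778.7 m³.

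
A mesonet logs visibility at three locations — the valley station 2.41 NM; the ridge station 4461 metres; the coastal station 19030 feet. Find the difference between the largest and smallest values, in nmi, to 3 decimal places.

0.723 nmi

the ridge station: 4461 m = 2.40875 nmi.
the coastal station: 19030 ft = 3.13194 nmi.
Spread: 3.13194 − 2.40875 = 0.723 nmi.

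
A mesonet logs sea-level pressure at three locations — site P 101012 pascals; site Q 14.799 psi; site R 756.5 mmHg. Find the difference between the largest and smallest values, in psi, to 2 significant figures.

0.17 psi

site P: 101012 Pa = 14.6506 psi.
site R: 756.5 mmHg = 14.6283 psi.
Spread: 14.7990 − 14.6283 = 0.17 psi.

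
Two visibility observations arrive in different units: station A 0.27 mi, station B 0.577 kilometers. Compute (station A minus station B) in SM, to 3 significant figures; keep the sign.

station B: 0.577 km = 0.358531 SM.
Difference: 0.270000 − 0.358531 = -0.0885 SM.

-0.0885 SM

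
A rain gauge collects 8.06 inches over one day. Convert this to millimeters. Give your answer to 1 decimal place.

204.7 mm

1 in = 25.4 mm, so 8.06 × 25.4 = 204.7 mm.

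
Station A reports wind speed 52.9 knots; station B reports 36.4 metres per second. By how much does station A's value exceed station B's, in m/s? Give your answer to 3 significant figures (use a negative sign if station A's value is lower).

-9.19 m/s

station A: 52.9 kt = 27.2141 m/s.
Difference: 27.2141 − 36.4000 = -9.19 m/s.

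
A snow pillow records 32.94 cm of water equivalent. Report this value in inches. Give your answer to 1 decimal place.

13.0 in

1 cm = 0.393701 in, so 32.94 × 0.393701 = 13.0 in.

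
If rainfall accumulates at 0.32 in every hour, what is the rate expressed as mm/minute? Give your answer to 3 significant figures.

0.135 mm/minute

0.32 in/hour × 25.4 mm/in × 0.0166667 hour/minute = 0.135 mm/minute.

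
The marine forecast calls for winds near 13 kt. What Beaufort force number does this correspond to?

13 kt lies in the Beaufort 4 band (moderate breeze, 11–16 kt).

Beaufort force 4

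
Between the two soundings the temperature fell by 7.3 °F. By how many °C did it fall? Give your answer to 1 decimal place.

Converting a difference, only the 9/5 scale factor applies: Δ°C = 7.3 × 0.5556 = 4.1 °C.

4.1 °C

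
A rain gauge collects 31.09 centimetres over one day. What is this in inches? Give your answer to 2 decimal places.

1 cm = 0.393701 in, so 31.09 × 0.393701 = 12.24 in.

12.24 in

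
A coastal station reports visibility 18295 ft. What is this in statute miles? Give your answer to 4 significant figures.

3.465 SM

1 ft = 0.000189394 SM, so 18295 × 0.000189394 = 3.465 SM.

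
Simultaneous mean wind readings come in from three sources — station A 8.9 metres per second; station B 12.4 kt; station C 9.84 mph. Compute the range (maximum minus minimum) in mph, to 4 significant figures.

station A: 8.9 m/s = 19.9087 mph.
station B: 12.4 kt = 14.2697 mph.
Spread: 19.9087 − 9.8400 = 10.07 mph.

10.07 mph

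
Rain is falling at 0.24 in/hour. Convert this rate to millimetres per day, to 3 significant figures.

0.24 in/hour × 25.4 mm/in × 24 hour/day = 146 mm/day.

146 mm/day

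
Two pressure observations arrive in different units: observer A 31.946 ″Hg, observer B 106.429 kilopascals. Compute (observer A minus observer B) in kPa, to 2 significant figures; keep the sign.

observer A: 31.946 inHg = 108.182 kPa.
Difference: 108.182 − 106.429 = 1.8 kPa.

1.8 kPa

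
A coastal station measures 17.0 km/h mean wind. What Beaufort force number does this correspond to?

17.0 km/h = 4.7 m/s, which is Beaufort 3 (gentle breeze, 3.4–5.4 m/s).

Beaufort force 3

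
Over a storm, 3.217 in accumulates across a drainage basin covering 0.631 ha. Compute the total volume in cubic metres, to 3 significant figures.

Depth: 3.217 in × 25.4 = 81.7118 mm.
Area: 0.631 ha = 6310 m².
1 mm over 1 m² is 1 L, so volume = 81.7118 × 6310 = 515601.46 L = 516 m³.

516 cubic metres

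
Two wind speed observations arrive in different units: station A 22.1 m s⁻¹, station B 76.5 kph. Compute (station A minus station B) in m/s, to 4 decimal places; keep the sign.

0.8500 m/s

station B: 76.5 km/h = 21.250000 m/s.
Difference: 22.100000 − 21.250000 = 0.8500 m/s.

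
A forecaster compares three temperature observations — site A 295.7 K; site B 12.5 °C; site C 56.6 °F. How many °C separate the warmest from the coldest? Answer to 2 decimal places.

site A: 295.7 K = 22.550 °C.
site C: 56.6 °F = 13.667 °C.
Spread: 22.550 − 12.500 = 10.050 °C.

10.05 °C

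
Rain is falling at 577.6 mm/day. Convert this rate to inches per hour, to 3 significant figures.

0.948 in/hour

577.6 mm/day × 0.0393701 in/mm × 0.0416667 day/hour = 0.948 in/hour.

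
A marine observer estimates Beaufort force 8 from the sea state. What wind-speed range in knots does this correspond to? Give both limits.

34 to 40 kt

Beaufort 8 (gale) spans 34–40 knots.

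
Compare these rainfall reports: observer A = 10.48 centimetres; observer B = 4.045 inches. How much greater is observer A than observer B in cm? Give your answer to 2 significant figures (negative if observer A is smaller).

0.21 cm

observer B: 4.045 in = 10.2743 cm.
Difference: 10.4800 − 10.2743 = 0.21 cm.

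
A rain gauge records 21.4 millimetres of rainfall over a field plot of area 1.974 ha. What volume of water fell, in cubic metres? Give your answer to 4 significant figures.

Area: 1.974 ha = 19740 m².
1 mm over 1 m² is 1 L, so volume = 21.4 × 19740 = 422436 L = 422.4 m³.

422.4 cubic metres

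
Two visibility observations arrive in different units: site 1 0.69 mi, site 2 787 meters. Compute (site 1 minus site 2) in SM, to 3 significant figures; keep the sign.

0.201 SM

site 2: 787 m = 0.48902 SM.
Difference: 0.69000 − 0.48902 = 0.201 SM.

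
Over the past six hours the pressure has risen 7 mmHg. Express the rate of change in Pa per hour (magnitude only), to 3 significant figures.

7 mmHg / 6 h × 133.322 Pa/mmHg = 156 Pa/h.

156 Pa per hour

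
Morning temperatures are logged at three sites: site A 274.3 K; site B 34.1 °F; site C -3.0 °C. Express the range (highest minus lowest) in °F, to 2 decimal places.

site A: 274.3 K = 1.150 °C.
site B: 34.1 °F = 1.167 °C.
Spread: 1.167 − (-3.000) = 4.167 °C = 7.50 °F.

7.50 °F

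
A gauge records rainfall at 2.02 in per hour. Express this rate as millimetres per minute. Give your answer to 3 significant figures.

2.02 in/hour × 25.4 mm/in × 0.0166667 hour/minute = 0.855 mm/minute.

0.855 mm/minute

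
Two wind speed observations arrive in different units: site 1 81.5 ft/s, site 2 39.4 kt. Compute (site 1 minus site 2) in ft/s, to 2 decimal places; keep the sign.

15.00 ft/s

site 2: 39.4 kt = 66.4997 ft/s.
Difference: 81.5000 − 66.4997 = 15.00 ft/s.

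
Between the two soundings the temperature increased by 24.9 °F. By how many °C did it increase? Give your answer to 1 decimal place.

Converting a difference, only the 9/5 scale factor applies: Δ°C = 24.9 × 0.5556 = 13.8 °C.

13.8 °C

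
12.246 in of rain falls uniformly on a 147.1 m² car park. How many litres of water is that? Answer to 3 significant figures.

45800 litres

Depth: 12.246 in × 25.4 = 311.0484 mm.
1 mm over 1 m² is 1 L, so volume = 311.0484 × 147.1 = 45755.22 L ≈ 45800 L.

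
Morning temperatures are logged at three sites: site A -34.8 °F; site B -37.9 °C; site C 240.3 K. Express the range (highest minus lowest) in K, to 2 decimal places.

5.05 K

site A: -34.8 °F = -37.111 °C.
site C: 240.3 K = -32.850 °C.
Spread: (-32.850) − (-37.900) = 5.050 °C.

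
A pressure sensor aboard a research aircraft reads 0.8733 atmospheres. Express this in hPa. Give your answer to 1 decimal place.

884.9 hPa

1 atm = 1013.25 hPa, so 0.8733 × 1013.25 = 884.9 hPa.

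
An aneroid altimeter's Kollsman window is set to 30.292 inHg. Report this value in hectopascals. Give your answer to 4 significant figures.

1 inHg = 33.8639 hPa, so 30.292 × 33.8639 = 1026 hPa.

1026 hPa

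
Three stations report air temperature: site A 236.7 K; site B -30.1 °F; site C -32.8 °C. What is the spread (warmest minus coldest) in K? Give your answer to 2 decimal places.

3.65 K

site A: 236.7 K = -36.450 °C.
site B: -30.1 °F = -34.500 °C.
Spread: (-32.800) − (-36.450) = 3.650 °C.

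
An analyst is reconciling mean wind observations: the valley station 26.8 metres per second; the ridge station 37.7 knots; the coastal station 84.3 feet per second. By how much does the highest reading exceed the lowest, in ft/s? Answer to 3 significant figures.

the valley station: 26.8 m/s = 87.927 ft/s.
the ridge station: 37.7 kt = 63.630 ft/s.
Spread: 87.927 − 63.630 = 24.3 ft/s.

24.3 ft/s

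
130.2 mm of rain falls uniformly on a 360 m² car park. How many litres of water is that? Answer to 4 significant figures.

1 mm over 1 m² is 1 L, so volume = 130.2 × 360 = 46872 L ≈ 46870 L.

46870 litres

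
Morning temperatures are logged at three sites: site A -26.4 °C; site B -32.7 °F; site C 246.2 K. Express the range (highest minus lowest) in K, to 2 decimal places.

9.54 K

site B: -32.7 °F = -35.944 °C.
site C: 246.2 K = -26.950 °C.
Spread: (-26.400) − (-35.944) = 9.544 °C.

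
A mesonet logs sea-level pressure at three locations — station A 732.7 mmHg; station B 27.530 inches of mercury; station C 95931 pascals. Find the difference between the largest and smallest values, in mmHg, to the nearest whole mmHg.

station B: 27.530 inHg = 699.26 mmHg.
station C: 95931 Pa = 719.54 mmHg.
Spread: 732.70 − 699.26 = 33 mmHg.

33 mmHg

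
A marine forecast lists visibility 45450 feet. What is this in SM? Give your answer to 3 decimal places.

1 ft = 0.000189394 SM, so 45450 × 0.000189394 = 8.608 SM.

8.608 SM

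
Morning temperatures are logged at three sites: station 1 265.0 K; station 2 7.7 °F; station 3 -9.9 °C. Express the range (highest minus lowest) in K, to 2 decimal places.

station 1: 265.0 K = -8.150 °C.
station 2: 7.7 °F = -13.500 °C.
Spread: (-8.150) − (-13.500) = 5.350 °C.

5.35 K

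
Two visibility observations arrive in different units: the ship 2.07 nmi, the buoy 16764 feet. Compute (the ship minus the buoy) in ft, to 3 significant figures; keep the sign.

the ship: 2.07 nmi = 12577.56 ft.
Difference: 12577.56 − 16764.00 = -4190 ft.

-4190 ft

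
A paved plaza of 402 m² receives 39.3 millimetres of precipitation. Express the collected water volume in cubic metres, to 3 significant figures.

15.8 cubic metres

1 mm over 1 m² is 1 L, so volume = 39.3 × 402 = 15798.6 L = 15.8 m³.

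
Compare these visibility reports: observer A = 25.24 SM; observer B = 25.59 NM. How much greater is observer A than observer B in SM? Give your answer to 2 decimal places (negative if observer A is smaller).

-4.21 SM

observer B: 25.59 nmi = 29.4484 SM.
Difference: 25.2400 − 29.4484 = -4.21 SM.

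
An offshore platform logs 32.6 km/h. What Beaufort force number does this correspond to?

32.6 km/h = 9.1 m/s, which is Beaufort 5 (fresh breeze, 8.0–10.7 m/s).

Beaufort force 5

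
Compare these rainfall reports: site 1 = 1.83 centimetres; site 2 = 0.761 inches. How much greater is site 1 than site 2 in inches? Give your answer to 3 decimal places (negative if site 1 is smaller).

site 1: 1.83 cm = 0.72047 in.
Difference: 0.72047 − 0.76100 = -0.041 in.

-0.041 in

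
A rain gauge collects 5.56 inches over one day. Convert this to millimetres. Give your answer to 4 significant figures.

141.2 mm

1 in = 25.4 mm, so 5.56 × 25.4 = 141.2 mm.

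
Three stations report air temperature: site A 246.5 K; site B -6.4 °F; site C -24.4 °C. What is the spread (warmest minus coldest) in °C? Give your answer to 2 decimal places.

site A: 246.5 K = -26.650 °C.
site B: -6.4 °F = -21.333 °C.
Spread: (-21.333) − (-26.650) = 5.317 °C.

5.32 °C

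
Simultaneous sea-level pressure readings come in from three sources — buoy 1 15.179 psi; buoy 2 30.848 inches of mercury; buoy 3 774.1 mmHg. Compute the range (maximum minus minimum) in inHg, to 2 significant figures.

buoy 1: 15.179 psi = 30.9048 inHg.
buoy 3: 774.1 mmHg = 30.4764 inHg.
Spread: 30.9048 − 30.4764 = 0.43 inHg.

0.43 inHg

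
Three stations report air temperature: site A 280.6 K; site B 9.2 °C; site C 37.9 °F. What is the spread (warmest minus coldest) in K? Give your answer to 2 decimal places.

site A: 280.6 K = 7.450 °C.
site C: 37.9 °F = 3.278 °C.
Spread: 9.200 − 3.278 = 5.922 °C.

5.92 K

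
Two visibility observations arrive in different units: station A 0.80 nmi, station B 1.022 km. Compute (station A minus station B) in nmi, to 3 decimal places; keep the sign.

0.248 nmi

station B: 1.022 km = 0.55184 nmi.
Difference: 0.80000 − 0.55184 = 0.248 nmi.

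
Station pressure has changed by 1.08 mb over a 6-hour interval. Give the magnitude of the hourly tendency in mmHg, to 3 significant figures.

1.08 mb / 6 h × 0.750062 mmHg/mb = 0.135 mmHg/h.

0.135 mmHg per hour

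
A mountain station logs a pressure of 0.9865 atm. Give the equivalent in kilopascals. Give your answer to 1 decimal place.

1 atm = 101.325 kPa, so 0.9865 × 101.325 = 100.0 kPa.

100.0 kPa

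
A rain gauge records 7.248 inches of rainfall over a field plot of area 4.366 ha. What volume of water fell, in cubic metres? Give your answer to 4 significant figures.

8038 cubic metres

Depth: 7.248 in × 25.4 = 184.0992 mm.
Area: 4.366 ha = 43660 m².
1 mm over 1 m² is 1 L, so volume = 184.0992 × 43660 = 8037771.1 L = 8038 m³.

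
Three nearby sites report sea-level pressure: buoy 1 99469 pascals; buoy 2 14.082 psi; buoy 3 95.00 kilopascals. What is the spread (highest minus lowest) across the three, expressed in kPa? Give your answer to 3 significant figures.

4.47 kPa

buoy 1: 99469 Pa = 99.4690 kPa.
buoy 2: 14.082 psi = 97.0920 kPa.
Spread: 99.4690 − 95.0000 = 4.47 kPa.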